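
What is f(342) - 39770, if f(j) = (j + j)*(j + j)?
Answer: 428086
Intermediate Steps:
f(j) = 4*j² (f(j) = (2*j)*(2*j) = 4*j²)
f(342) - 39770 = 4*342² - 39770 = 4*116964 - 39770 = 467856 - 39770 = 428086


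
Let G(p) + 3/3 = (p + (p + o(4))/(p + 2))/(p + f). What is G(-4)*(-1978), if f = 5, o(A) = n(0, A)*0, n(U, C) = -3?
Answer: 5934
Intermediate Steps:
o(A) = 0 (o(A) = -3*0 = 0)
G(p) = -1 + (p + p/(2 + p))/(5 + p) (G(p) = -1 + (p + (p + 0)/(p + 2))/(p + 5) = -1 + (p + p/(2 + p))/(5 + p))
G(-4)*(-1978) = (2*(-5 - 2*(-4))/(10 + (-4)² + 7*(-4)))*(-1978) = (2*(-5 + 8)/(10 + 16 - 28))*(-1978) = (2*3/(-2))*(-1978) = (2*(-½)*3)*(-1978) = -3*(-1978) = 5934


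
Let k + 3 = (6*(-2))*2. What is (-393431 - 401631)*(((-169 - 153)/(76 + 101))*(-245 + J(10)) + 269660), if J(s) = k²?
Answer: -37824257326264/177 ≈ -2.1370e+11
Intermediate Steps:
k = -27 (k = -3 + (6*(-2))*2 = -3 - 12*2 = -3 - 24 = -27)
J(s) = 729 (J(s) = (-27)² = 729)
(-393431 - 401631)*(((-169 - 153)/(76 + 101))*(-245 + J(10)) + 269660) = (-393431 - 401631)*(((-169 - 153)/(76 + 101))*(-245 + 729) + 269660) = -795062*(-322/177*484 + 269660) = -795062*(-155848/177 + 269660) = -795062*47573972/177 = -37824257326264/177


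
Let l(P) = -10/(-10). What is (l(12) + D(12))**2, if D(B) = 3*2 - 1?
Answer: 36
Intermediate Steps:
l(P) = 1 (l(P) = -10*(-1/10) = 1)
D(B) = 5 (D(B) = 6 - 1 = 5)
(l(12) + D(12))**2 = (1 + 5)**2 = 6**2 = 36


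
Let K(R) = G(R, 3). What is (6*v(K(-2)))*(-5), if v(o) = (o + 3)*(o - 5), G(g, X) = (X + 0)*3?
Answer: -1440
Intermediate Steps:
G(g, X) = 3*X (G(g, X) = X*3 = 3*X)
K(R) = 9 (K(R) = 3*3 = 9)
v(o) = (-5 + o)*(3 + o) (v(o) = (3 + o)*(-5 + o) = (-5 + o)*(3 + o))
(6*v(K(-2)))*(-5) = (6*(-15 + 9**2 - 2*9))*(-5) = (6*(-15 + 81 - 18))*(-5) = (6*48)*(-5) = 288*(-5) = -1440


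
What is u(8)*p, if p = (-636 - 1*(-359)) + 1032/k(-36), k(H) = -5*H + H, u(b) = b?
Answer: -6476/3 ≈ -2158.7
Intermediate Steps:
k(H) = -4*H
p = -1619/6 (p = (-636 - 1*(-359)) + 1032/((-4*(-36))) = (-636 + 359) + 1032/144 = -277 + 1032*(1/144) = -277 + 43/6 = -1619/6 ≈ -269.83)
u(8)*p = 8*(-1619/6) = -6476/3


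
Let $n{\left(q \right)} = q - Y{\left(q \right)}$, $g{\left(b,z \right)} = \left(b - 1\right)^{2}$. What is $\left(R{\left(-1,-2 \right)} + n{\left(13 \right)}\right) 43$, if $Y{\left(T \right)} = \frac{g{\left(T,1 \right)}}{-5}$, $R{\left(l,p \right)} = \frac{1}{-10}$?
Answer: $\frac{17931}{10} \approx 1793.1$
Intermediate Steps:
$R{\left(l,p \right)} = - \frac{1}{10}$
$g{\left(b,z \right)} = \left(-1 + b\right)^{2}$
$Y{\left(T \right)} = - \frac{\left(-1 + T\right)^{2}}{5}$ ($Y{\left(T \right)} = \frac{\left(-1 + T\right)^{2}}{-5} = \left(-1 + T\right)^{2} \left(- \frac{1}{5}\right) = - \frac{\left(-1 + T\right)^{2}}{5}$)
$n{\left(q \right)} = q + \frac{\left(-1 + q\right)^{2}}{5}$ ($n{\left(q \right)} = q - - \frac{\left(-1 + q\right)^{2}}{5} = q + \frac{\left(-1 + q\right)^{2}}{5}$)
$\left(R{\left(-1,-2 \right)} + n{\left(13 \right)}\right) 43 = \left(- \frac{1}{10} + \left(13 + \frac{\left(-1 + 13\right)^{2}}{5}\right)\right) 43 = \left(- \frac{1}{10} + \left(13 + \frac{12^{2}}{5}\right)\right) 43 = \left(- \frac{1}{10} + \left(13 + \frac{1}{5} \cdot 144\right)\right) 43 = \left(- \frac{1}{10} + \left(13 + \frac{144}{5}\right)\right) 43 = \left(- \frac{1}{10} + \frac{209}{5}\right) 43 = \frac{417}{10} \cdot 43 = \frac{17931}{10}$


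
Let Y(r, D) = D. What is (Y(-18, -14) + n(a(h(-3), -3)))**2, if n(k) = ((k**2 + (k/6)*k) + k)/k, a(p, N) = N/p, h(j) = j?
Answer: 5041/36 ≈ 140.03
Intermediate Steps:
n(k) = (k + 7*k**2/6)/k (n(k) = ((k**2 + (k*(1/6))*k) + k)/k = ((k**2 + (k/6)*k) + k)/k = ((k**2 + k**2/6) + k)/k = (7*k**2/6 + k)/k = (k + 7*k**2/6)/k)
(Y(-18, -14) + n(a(h(-3), -3)))**2 = (-14 + (1 + 7*(-3/(-3))/6))**2 = (-14 + (1 + 7*(-3*(-1/3))/6))**2 = (-14 + (1 + (7/6)*1))**2 = (-14 + (1 + 7/6))**2 = (-14 + 13/6)**2 = (-71/6)**2 = 5041/36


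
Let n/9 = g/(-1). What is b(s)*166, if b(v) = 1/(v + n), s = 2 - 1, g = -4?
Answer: 166/37 ≈ 4.4865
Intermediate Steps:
s = 1
n = 36 (n = 9*(-4/(-1)) = 9*(-4*(-1)) = 9*4 = 36)
b(v) = 1/(36 + v) (b(v) = 1/(v + 36) = 1/(36 + v))
b(s)*166 = 166/(36 + 1) = 166/37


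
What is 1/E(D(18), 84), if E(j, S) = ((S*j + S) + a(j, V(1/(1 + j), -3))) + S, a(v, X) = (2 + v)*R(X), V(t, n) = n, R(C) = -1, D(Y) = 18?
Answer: 1/1660 ≈ 0.00060241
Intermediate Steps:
a(v, X) = -2 - v (a(v, X) = (2 + v)*(-1) = -2 - v)
E(j, S) = -2 - j + 2*S + S*j (E(j, S) = ((S*j + S) + (-2 - j)) + S = ((S + S*j) + (-2 - j)) + S = (-2 + S - j + S*j) + S = -2 - j + 2*S + S*j)
1/E(D(18), 84) = 1/(-2 - 1*18 + 2*84 + 84*18) = 1/(-2 - 18 + 168 + 1512) = 1/1660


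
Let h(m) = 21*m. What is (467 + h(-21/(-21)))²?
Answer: 238144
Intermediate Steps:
(467 + h(-21/(-21)))² = (467 + 21*(-21/(-21)))² = (467 + 21*(-21*(-1/21)))² = (467 + 21*1)² = (467 + 21)² = 488² = 238144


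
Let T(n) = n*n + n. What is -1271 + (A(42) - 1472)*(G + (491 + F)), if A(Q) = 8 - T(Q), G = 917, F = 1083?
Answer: -8146841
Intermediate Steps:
T(n) = n + n**2 (T(n) = n**2 + n = n + n**2)
A(Q) = 8 - Q*(1 + Q)
-1271 + (A(42) - 1472)*(G + (491 + F)) = -1271 + ((8 - 1*42*(1 + 42)) - 1472)*(917 + (491 + 1083)) = -1271 + ((8 - 1*42*43) - 1472)*(917 + 1574) = -1271 + ((8 - 1806) - 1472)*2491 = -1271 + (-1798 - 1472)*2491 = -1271 - 3270*2491 = -1271 - 8145570 = -8146841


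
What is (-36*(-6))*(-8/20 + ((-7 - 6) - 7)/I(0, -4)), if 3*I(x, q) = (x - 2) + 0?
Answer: 31968/5 ≈ 6393.6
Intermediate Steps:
I(x, q) = -2/3 + x/3 (I(x, q) = ((x - 2) + 0)/3 = ((-2 + x) + 0)/3 = (-2 + x)/3 = -2/3 + x/3)
(-36*(-6))*(-8/20 + ((-7 - 6) - 7)/I(0, -4)) = (-36*(-6))*(-8/20 + ((-7 - 6) - 7)/(-2/3 + (1/3)*0)) = 216*(-8*1/20 + (-13 - 7)/(-2/3 + 0)) = 216*(-2/5 - 20/(-2/3)) = 216*(-2/5 - 20*(-3/2)) = 216*(-2/5 + 30) = 216*(148/5) = 31968/5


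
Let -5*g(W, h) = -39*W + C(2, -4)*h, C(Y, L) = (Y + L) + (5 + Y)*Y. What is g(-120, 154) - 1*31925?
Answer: -166153/5 ≈ -33231.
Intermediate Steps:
C(Y, L) = L + Y + Y*(5 + Y) (C(Y, L) = (L + Y) + Y*(5 + Y) = L + Y + Y*(5 + Y))
g(W, h) = -12*h/5 + 39*W/5 (g(W, h) = -(-39*W + (-4 + 2**2 + 6*2)*h)/5 = -(-39*W + (-4 + 4 + 12)*h)/5 = -(-39*W + 12*h)/5 = -12*h/5 + 39*W/5)
g(-120, 154) - 1*31925 = (-12/5*154 + (39/5)*(-120)) - 1*31925 = (-1848/5 - 936) - 31925 = -6528/5 - 31925 = -166153/5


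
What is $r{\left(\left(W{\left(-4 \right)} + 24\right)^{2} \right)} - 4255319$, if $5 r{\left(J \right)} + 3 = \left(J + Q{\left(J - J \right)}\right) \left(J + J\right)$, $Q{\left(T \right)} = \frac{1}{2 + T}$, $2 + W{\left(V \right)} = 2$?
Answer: $-4122494$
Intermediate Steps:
$W{\left(V \right)} = 0$ ($W{\left(V \right)} = -2 + 2 = 0$)
$r{\left(J \right)} = - \frac{3}{5} + \frac{2 J \left(\frac{1}{2} + J\right)}{5}$ ($r{\left(J \right)} = - \frac{3}{5} + \frac{\left(J + \frac{1}{2 + \left(J - J\right)}\right) \left(J + J\right)}{5} = - \frac{3}{5} + \frac{\left(J + \frac{1}{2 + 0}\right) 2 J}{5} = - \frac{3}{5} + \frac{\left(J + \frac{1}{2}\right) 2 J}{5} = - \frac{3}{5} + \frac{\left(\frac{1}{2} + J\right) 2 J}{5} = - \frac{3}{5} + \frac{2 J \left(\frac{1}{2} + J\right)}{5}$)
$r{\left(\left(W{\left(-4 \right)} + 24\right)^{2} \right)} - 4255319 = \left(- \frac{3}{5} + \frac{\left(0 + 24\right)^{2}}{5} + \frac{2 \left(\left(0 + 24\right)^{2}\right)^{2}}{5}\right) - 4255319 = \left(- \frac{3}{5} + \frac{24^{2}}{5} + \frac{2 \left(24^{2}\right)^{2}}{5}\right) - 4255319 = \left(- \frac{3}{5} + \frac{1}{5} \cdot 576 + \frac{2 \cdot 576^{2}}{5}\right) - 4255319 = \left(- \frac{3}{5} + \frac{576}{5} + \frac{2}{5} \cdot 331776\right) - 4255319 = \left(- \frac{3}{5} + \frac{576}{5} + \frac{663552}{5}\right) - 4255319 = 132825 - 4255319 = -4122494$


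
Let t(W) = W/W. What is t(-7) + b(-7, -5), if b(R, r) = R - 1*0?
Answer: -6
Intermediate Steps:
b(R, r) = R (b(R, r) = R + 0 = R)
t(W) = 1
t(-7) + b(-7, -5) = 1 - 7 = -6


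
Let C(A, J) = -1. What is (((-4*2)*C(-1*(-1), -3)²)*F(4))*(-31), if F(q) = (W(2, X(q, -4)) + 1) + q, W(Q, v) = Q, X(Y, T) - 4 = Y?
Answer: 1736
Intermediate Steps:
X(Y, T) = 4 + Y
F(q) = 3 + q (F(q) = (2 + 1) + q = 3 + q)
(((-4*2)*C(-1*(-1), -3)²)*F(4))*(-31) = ((-4*2*(-1)²)*(3 + 4))*(-31) = (-8*1*7)*(-31) = -8*7*(-31) = -56*(-31) = 1736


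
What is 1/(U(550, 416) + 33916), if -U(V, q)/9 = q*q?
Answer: -1/1523588 ≈ -6.5635e-7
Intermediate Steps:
U(V, q) = -9*q² (U(V, q) = -9*q*q = -9*q²)
1/(U(550, 416) + 33916) = 1/(-9*416² + 33916) = 1/(-9*173056 + 33916) = 1/(-1557504 + 33916) = 1/(-1523588) = -1/1523588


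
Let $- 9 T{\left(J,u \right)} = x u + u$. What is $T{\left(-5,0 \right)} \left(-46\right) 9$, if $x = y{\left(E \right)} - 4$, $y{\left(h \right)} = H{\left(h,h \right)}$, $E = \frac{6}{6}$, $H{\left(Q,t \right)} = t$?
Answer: $0$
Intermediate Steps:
$E = 1$ ($E = 6 \cdot \frac{1}{6} = 1$)
$y{\left(h \right)} = h$
$x = -3$ ($x = 1 - 4 = -3$)
$T{\left(J,u \right)} = \frac{2 u}{9}$ ($T{\left(J,u \right)} = - \frac{- 3 u + u}{9} = - \frac{\left(-2\right) u}{9} = \frac{2 u}{9}$)
$T{\left(-5,0 \right)} \left(-46\right) 9 = \frac{2}{9} \cdot 0 \left(-46\right) 9 = 0 \left(-46\right) 9 = 0 \cdot 9 = 0$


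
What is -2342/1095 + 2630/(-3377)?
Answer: -10788784/3697815 ≈ -2.9176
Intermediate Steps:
-2342/1095 + 2630/(-3377) = -2342*1/1095 + 2630*(-1/3377) = -2342/1095 - 2630/3377 = -10788784/3697815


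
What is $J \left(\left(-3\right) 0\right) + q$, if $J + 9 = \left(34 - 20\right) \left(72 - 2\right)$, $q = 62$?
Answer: $62$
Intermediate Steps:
$J = 971$ ($J = -9 + \left(34 - 20\right) \left(72 - 2\right) = -9 + 14 \cdot 70 = -9 + 980 = 971$)
$J \left(\left(-3\right) 0\right) + q = 971 \left(\left(-3\right) 0\right) + 62 = 971 \cdot 0 + 62 = 0 + 62 = 62$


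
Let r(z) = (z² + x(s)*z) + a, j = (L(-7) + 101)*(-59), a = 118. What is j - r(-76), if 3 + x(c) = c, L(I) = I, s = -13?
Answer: -12656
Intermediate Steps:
x(c) = -3 + c
j = -5546 (j = (-7 + 101)*(-59) = 94*(-59) = -5546)
r(z) = 118 + z² - 16*z (r(z) = (z² + (-3 - 13)*z) + 118 = (z² - 16*z) + 118 = 118 + z² - 16*z)
j - r(-76) = -5546 - (118 + (-76)² - 16*(-76)) = -5546 - (118 + 5776 + 1216) = -5546 - 1*7110 = -5546 - 7110 = -12656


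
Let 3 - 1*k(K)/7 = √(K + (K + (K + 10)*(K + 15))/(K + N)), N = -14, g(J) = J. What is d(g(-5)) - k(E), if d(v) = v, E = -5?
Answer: -26 + 14*I*√665/19 ≈ -26.0 + 19.001*I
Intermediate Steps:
k(K) = 21 - 7*√(K + (K + (10 + K)*(15 + K))/(-14 + K)) (k(K) = 21 - 7*√(K + (K + (K + 10)*(K + 15))/(K - 14)) = 21 - 7*√(K + (K + (10 + K)*(15 + K))/(-14 + K)))
d(g(-5)) - k(E) = -5 - (21 - 7*√(150 + (-5)² + 26*(-5) - 5*(-14 - 5))*(I*√19/19)) = -5 - (21 - 7*√(150 + 25 - 130 - 5*(-19))*(I*√19/19)) = -5 - (21 - 7*I*√19*√(150 + 25 - 130 + 95)/19) = -5 - (21 - 7*2*I*√665/19) = -5 - (21 - 14*I*√665/19) = -5 + (-21 + 14*I*√665/19) = -26 + 14*I*√665/19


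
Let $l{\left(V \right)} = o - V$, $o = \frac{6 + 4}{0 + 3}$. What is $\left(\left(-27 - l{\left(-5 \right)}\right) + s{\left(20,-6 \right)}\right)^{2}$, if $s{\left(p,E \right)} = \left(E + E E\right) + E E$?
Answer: $\frac{8464}{9} \approx 940.44$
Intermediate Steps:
$o = \frac{10}{3} \approx 3.3333$
$s{\left(p,E \right)} = E + 2 E^{2}$ ($s{\left(p,E \right)} = \left(E + E^{2}\right) + E^{2} = E + 2 E^{2}$)
$l{\left(V \right)} = \frac{10}{3} - V$
$\left(\left(-27 - l{\left(-5 \right)}\right) + s{\left(20,-6 \right)}\right)^{2} = \left(\left(-27 - \left(\frac{10}{3} - -5\right)\right) - 6 \left(1 + 2 \left(-6\right)\right)\right)^{2} = \left(\left(-27 - \left(\frac{10}{3} + 5\right)\right) - 6 \left(1 - 12\right)\right)^{2} = \left(\left(-27 - \frac{25}{3}\right) - -66\right)^{2} = \left(\left(-27 - \frac{25}{3}\right) + 66\right)^{2} = \left(- \frac{106}{3} + 66\right)^{2} = \left(\frac{92}{3}\right)^{2} = \frac{8464}{9}$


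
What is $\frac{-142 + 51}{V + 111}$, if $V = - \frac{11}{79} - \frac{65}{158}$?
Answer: $- \frac{2054}{2493} \approx -0.82391$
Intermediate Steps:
$V = - \frac{87}{158}$ ($V = \left(-11\right) \frac{1}{79} - \frac{65}{158} = - \frac{11}{79} - \frac{65}{158} = - \frac{87}{158} \approx -0.55063$)
$\frac{-142 + 51}{V + 111} = \frac{-142 + 51}{- \frac{87}{158} + 111} = - \frac{91}{\frac{17451}{158}} = \left(-91\right) \frac{158}{17451} = - \frac{2054}{2493}$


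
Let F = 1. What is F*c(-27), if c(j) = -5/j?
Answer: 5/27 ≈ 0.18519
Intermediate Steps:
F*c(-27) = 1*(-5/(-27)) = 1*(-5*(-1/27)) = 1*(5/27) = 5/27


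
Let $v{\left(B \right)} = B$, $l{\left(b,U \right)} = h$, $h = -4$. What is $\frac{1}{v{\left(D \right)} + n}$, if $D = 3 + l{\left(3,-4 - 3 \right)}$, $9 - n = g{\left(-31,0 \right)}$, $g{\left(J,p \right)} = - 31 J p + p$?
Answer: $\frac{1}{8} \approx 0.125$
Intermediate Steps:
$g{\left(J,p \right)} = p - 31 J p$ ($g{\left(J,p \right)} = - 31 J p + p = p - 31 J p$)
$n = 9$ ($n = 9 - 0 \left(1 - -961\right) = 9 - 0 \left(1 + 961\right) = 9 - 0 \cdot 962 = 9 - 0 = 9 + 0 = 9$)
$l{\left(b,U \right)} = -4$
$D = -1$ ($D = 3 - 4 = -1$)
$\frac{1}{v{\left(D \right)} + n} = \frac{1}{-1 + 9} = \frac{1}{8}$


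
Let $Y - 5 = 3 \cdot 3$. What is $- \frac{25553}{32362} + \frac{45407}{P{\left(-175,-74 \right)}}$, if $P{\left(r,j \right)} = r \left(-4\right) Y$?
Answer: $\frac{55410997}{14415800} \approx 3.8438$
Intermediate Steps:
$Y = 14$ ($Y = 5 + 3 \cdot 3 = 5 + 9 = 14$)
$P{\left(r,j \right)} = - 56 r$ ($P{\left(r,j \right)} = r \left(-4\right) 14 = - 4 r 14 = - 56 r$)
$- \frac{25553}{32362} + \frac{45407}{P{\left(-175,-74 \right)}} = - \frac{25553}{32362} + \frac{45407}{\left(-56\right) \left(-175\right)} = \left(-25553\right) \frac{1}{32362} + \frac{45407}{9800} = - \frac{2323}{2942} + 45407 \cdot \frac{1}{9800} = - \frac{2323}{2942} + \frac{45407}{9800} = \frac{55410997}{14415800}$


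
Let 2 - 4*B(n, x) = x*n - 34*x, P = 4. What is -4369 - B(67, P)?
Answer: -8673/2 ≈ -4336.5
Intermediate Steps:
B(n, x) = 1/2 + 17*x/2 - n*x/4 (B(n, x) = 1/2 - (x*n - 34*x)/4 = 1/2 - (n*x - 34*x)/4 = 1/2 - (-34*x + n*x)/4 = 1/2 + (17*x/2 - n*x/4) = 1/2 + 17*x/2 - n*x/4)
-4369 - B(67, P) = -4369 - (1/2 + (17/2)*4 - 1/4*67*4) = -4369 - (1/2 + 34 - 67) = -4369 - 1*(-65/2) = -4369 + 65/2 = -8673/2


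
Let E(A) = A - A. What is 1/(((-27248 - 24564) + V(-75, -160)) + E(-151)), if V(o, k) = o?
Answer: -1/51887 ≈ -1.9273e-5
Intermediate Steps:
E(A) = 0
1/(((-27248 - 24564) + V(-75, -160)) + E(-151)) = 1/(((-27248 - 24564) - 75) + 0) = 1/((-51812 - 75) + 0) = 1/(-51887 + 0) = 1/(-51887) = -1/51887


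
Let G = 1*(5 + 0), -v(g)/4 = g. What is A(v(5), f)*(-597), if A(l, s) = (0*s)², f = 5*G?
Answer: 0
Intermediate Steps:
v(g) = -4*g
G = 5 (G = 1*5 = 5)
f = 25 (f = 5*5 = 25)
A(l, s) = 0 (A(l, s) = 0² = 0)
A(v(5), f)*(-597) = 0*(-597) = 0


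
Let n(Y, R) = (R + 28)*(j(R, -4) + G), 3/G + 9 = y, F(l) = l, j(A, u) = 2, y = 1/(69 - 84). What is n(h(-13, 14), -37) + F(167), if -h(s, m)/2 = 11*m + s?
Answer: 20669/136 ≈ 151.98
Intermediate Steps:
y = -1/15 (y = 1/(-15) = -1/15 ≈ -0.066667)
G = -45/136 (G = 3/(-9 - 1/15) = 3/(-136/15) = 3*(-15/136) = -45/136 ≈ -0.33088)
h(s, m) = -22*m - 2*s (h(s, m) = -2*(11*m + s) = -2*(s + 11*m) = -22*m - 2*s)
n(Y, R) = 1589/34 + 227*R/136 (n(Y, R) = (R + 28)*(2 - 45/136) = (28 + R)*(227/136) = 1589/34 + 227*R/136)
n(h(-13, 14), -37) + F(167) = (1589/34 + (227/136)*(-37)) + 167 = (1589/34 - 8399/136) + 167 = -2043/136 + 167 = 20669/136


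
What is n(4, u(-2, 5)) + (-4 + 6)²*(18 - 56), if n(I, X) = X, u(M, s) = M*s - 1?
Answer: -163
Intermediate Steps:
u(M, s) = -1 + M*s
n(4, u(-2, 5)) + (-4 + 6)²*(18 - 56) = (-1 - 2*5) + (-4 + 6)²*(18 - 56) = (-1 - 10) + 2²*(-38) = -11 + 4*(-38) = -11 - 152 = -163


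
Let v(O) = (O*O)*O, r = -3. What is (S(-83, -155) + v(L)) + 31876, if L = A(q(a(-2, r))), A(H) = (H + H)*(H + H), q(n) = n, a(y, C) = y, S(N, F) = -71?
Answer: 35901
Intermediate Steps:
A(H) = 4*H**2 (A(H) = (2*H)*(2*H) = 4*H**2)
L = 16 (L = 4*(-2)**2 = 4*4 = 16)
v(O) = O**3 (v(O) = O**2*O = O**3)
(S(-83, -155) + v(L)) + 31876 = (-71 + 16**3) + 31876 = (-71 + 4096) + 31876 = 4025 + 31876 = 35901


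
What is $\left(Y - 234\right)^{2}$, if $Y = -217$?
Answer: $203401$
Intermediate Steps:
$\left(Y - 234\right)^{2} = \left(-217 - 234\right)^{2} = \left(-451\right)^{2} = 203401$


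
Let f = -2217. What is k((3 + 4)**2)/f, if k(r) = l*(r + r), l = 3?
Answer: -98/739 ≈ -0.13261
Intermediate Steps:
k(r) = 6*r (k(r) = 3*(r + r) = 3*(2*r) = 6*r)
k((3 + 4)**2)/f = (6*(3 + 4)**2)/(-2217) = (6*7**2)*(-1/2217) = (6*49)*(-1/2217) = 294*(-1/2217) = -98/739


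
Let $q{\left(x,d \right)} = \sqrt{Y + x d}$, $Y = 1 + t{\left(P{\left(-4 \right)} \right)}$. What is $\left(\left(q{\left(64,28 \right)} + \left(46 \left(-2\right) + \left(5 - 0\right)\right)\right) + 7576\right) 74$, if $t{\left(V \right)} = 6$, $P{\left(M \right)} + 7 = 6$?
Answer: $554186 + 74 \sqrt{1799} \approx 5.5733 \cdot 10^{5}$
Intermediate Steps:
$P{\left(M \right)} = -1$ ($P{\left(M \right)} = -7 + 6 = -1$)
$Y = 7$ ($Y = 1 + 6 = 7$)
$q{\left(x,d \right)} = \sqrt{7 + d x}$ ($q{\left(x,d \right)} = \sqrt{7 + x d} = \sqrt{7 + d x}$)
$\left(\left(q{\left(64,28 \right)} + \left(46 \left(-2\right) + \left(5 - 0\right)\right)\right) + 7576\right) 74 = \left(\left(\sqrt{7 + 28 \cdot 64} + \left(46 \left(-2\right) + \left(5 - 0\right)\right)\right) + 7576\right) 74 = \left(\left(\sqrt{7 + 1792} + \left(-92 + \left(5 + 0\right)\right)\right) + 7576\right) 74 = \left(\left(\sqrt{1799} + \left(-92 + 5\right)\right) + 7576\right) 74 = \left(\left(\sqrt{1799} - 87\right) + 7576\right) 74 = \left(\left(-87 + \sqrt{1799}\right) + 7576\right) 74 = \left(7489 + \sqrt{1799}\right) 74 = 554186 + 74 \sqrt{1799}$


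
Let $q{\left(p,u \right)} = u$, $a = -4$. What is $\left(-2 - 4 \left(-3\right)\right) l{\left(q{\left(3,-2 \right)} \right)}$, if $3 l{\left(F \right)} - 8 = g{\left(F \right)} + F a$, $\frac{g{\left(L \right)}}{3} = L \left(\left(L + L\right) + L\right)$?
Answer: $\frac{520}{3} \approx 173.33$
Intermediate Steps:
$g{\left(L \right)} = 9 L^{2}$ ($g{\left(L \right)} = 3 L \left(\left(L + L\right) + L\right) = 3 L \left(2 L + L\right) = 3 L 3 L = 3 \cdot 3 L^{2} = 9 L^{2}$)
$l{\left(F \right)} = \frac{8}{3} + 3 F^{2} - \frac{4 F}{3}$ ($l{\left(F \right)} = \frac{8}{3} + \frac{9 F^{2} + F \left(-4\right)}{3} = \frac{8}{3} + \frac{9 F^{2} - 4 F}{3} = \frac{8}{3} + \frac{- 4 F + 9 F^{2}}{3} = \frac{8}{3} + \left(3 F^{2} - \frac{4 F}{3}\right) = \frac{8}{3} + 3 F^{2} - \frac{4 F}{3}$)
$\left(-2 - 4 \left(-3\right)\right) l{\left(q{\left(3,-2 \right)} \right)} = \left(-2 - 4 \left(-3\right)\right) \left(\frac{8}{3} + 3 \left(-2\right)^{2} - - \frac{8}{3}\right) = \left(-2 - -12\right) \left(\frac{8}{3} + 3 \cdot 4 + \frac{8}{3}\right) = \left(-2 + 12\right) \left(\frac{8}{3} + 12 + \frac{8}{3}\right) = 10 \cdot \frac{52}{3} = \frac{520}{3}$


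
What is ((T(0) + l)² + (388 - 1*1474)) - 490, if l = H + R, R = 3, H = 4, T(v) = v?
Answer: -1527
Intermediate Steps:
l = 7 (l = 4 + 3 = 7)
((T(0) + l)² + (388 - 1*1474)) - 490 = ((0 + 7)² + (388 - 1*1474)) - 490 = (7² + (388 - 1474)) - 490 = (49 - 1086) - 490 = -1037 - 490 = -1527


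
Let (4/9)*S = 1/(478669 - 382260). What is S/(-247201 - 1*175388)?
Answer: -3/54321843868 ≈ -5.5226e-11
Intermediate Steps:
S = 9/385636 (S = 9/(4*(478669 - 382260)) = (9/4)/96409 = (9/4)*(1/96409) = 9/385636 ≈ 2.3338e-5)
S/(-247201 - 1*175388) = 9/(385636*(-247201 - 1*175388)) = 9/(385636*(-247201 - 175388)) = (9/385636)/(-422589) = (9/385636)*(-1/422589) = -3/54321843868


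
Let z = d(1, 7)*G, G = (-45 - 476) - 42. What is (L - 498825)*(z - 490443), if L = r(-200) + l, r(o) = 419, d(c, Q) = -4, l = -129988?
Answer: 306776295254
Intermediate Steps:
G = -563 (G = -521 - 42 = -563)
z = 2252 (z = -4*(-563) = 2252)
L = -129569 (L = 419 - 129988 = -129569)
(L - 498825)*(z - 490443) = (-129569 - 498825)*(2252 - 490443) = -628394*(-488191) = 306776295254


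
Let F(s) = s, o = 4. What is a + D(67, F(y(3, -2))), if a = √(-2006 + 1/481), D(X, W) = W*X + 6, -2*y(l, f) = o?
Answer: -128 + I*√464109685/481 ≈ -128.0 + 44.788*I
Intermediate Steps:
y(l, f) = -2 (y(l, f) = -½*4 = -2)
D(X, W) = 6 + W*X
a = I*√464109685/481 (a = √(-2006 + 1/481) = √(-964885/481) = I*√464109685/481 ≈ 44.788*I)
a + D(67, F(y(3, -2))) = I*√464109685/481 + (6 - 2*67) = I*√464109685/481 + (6 - 134) = I*√464109685/481 - 128 = -128 + I*√464109685/481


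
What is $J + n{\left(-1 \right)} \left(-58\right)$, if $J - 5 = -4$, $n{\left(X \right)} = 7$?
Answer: $-405$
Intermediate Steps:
$J = 1$ ($J = 5 - 4 = 1$)
$J + n{\left(-1 \right)} \left(-58\right) = 1 + 7 \left(-58\right) = 1 - 406 = -405$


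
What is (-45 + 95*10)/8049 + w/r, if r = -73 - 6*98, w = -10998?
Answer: 89121107/5320389 ≈ 16.751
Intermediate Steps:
r = -661 (r = -73 - 588 = -661)
(-45 + 95*10)/8049 + w/r = (-45 + 95*10)/8049 - 10998/(-661) = (-45 + 950)*(1/8049) - 10998*(-1/661) = 905*(1/8049) + 10998/661 = 905/8049 + 10998/661 = 89121107/5320389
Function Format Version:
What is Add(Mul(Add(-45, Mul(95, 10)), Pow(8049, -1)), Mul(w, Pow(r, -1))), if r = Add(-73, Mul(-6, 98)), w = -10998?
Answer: Rational(89121107, 5320389) ≈ 16.751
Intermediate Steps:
r = -661 (r = Add(-73, -588) = -661)
Add(Mul(Add(-45, Mul(95, 10)), Pow(8049, -1)), Mul(w, Pow(r, -1))) = Add(Mul(Add(-45, Mul(95, 10)), Pow(8049, -1)), Mul(-10998, Pow(-661, -1))) = Add(Mul(Add(-45, 950), Rational(1, 8049)), Mul(-10998, Rational(-1, 661))) = Add(Mul(905, Rational(1, 8049)), Rational(10998, 661)) = Add(Rational(905, 8049), Rational(10998, 661)) = Rational(89121107, 5320389)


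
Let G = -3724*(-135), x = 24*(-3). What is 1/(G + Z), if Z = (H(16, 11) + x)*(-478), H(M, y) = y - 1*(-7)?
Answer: 1/528552 ≈ 1.8920e-6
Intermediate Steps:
x = -72
H(M, y) = 7 + y (H(M, y) = y + 7 = 7 + y)
Z = 25812 (Z = ((7 + 11) - 72)*(-478) = (18 - 72)*(-478) = -54*(-478) = 25812)
G = 502740
1/(G + Z) = 1/(502740 + 25812) = 1/528552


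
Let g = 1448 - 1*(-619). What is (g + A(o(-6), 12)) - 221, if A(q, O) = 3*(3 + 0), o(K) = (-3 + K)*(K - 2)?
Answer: 1855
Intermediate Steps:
g = 2067 (g = 1448 + 619 = 2067)
o(K) = (-3 + K)*(-2 + K)
A(q, O) = 9 (A(q, O) = 3*3 = 9)
(g + A(o(-6), 12)) - 221 = (2067 + 9) - 221 = 2076 - 221 = 1855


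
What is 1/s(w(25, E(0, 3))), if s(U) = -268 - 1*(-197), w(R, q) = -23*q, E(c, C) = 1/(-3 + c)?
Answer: -1/71 ≈ -0.014085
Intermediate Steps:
s(U) = -71 (s(U) = -268 + 197 = -71)
1/s(w(25, E(0, 3))) = 1/(-71) = -1/71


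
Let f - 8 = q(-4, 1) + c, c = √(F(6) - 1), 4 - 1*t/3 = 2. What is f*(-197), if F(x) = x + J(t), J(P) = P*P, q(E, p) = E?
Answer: -788 - 197*√41 ≈ -2049.4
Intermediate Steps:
t = 6 (t = 12 - 3*2 = 12 - 6 = 6)
J(P) = P²
F(x) = 36 + x (F(x) = x + 6² = x + 36 = 36 + x)
c = √41 (c = √((36 + 6) - 1) = √(42 - 1) = √41 ≈ 6.4031)
f = 4 + √41 (f = 8 + (-4 + √41) = 4 + √41 ≈ 10.403)
f*(-197) = (4 + √41)*(-197) = -788 - 197*√41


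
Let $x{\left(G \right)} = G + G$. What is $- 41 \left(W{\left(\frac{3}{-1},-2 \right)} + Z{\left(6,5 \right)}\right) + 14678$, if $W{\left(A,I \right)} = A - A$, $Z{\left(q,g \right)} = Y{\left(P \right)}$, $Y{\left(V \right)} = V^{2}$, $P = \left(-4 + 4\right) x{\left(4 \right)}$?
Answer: $14678$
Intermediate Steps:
$x{\left(G \right)} = 2 G$
$P = 0$ ($P = \left(-4 + 4\right) 2 \cdot 4 = 0 \cdot 8 = 0$)
$Z{\left(q,g \right)} = 0$ ($Z{\left(q,g \right)} = 0^{2} = 0$)
$W{\left(A,I \right)} = 0$
$- 41 \left(W{\left(\frac{3}{-1},-2 \right)} + Z{\left(6,5 \right)}\right) + 14678 = - 41 \left(0 + 0\right) + 14678 = \left(-41\right) 0 + 14678 = 0 + 14678 = 14678$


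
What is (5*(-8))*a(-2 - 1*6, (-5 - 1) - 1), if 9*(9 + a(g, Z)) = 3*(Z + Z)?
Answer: 1640/3 ≈ 546.67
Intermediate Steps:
a(g, Z) = -9 + 2*Z/3 (a(g, Z) = -9 + (3*(Z + Z))/9 = -9 + (3*(2*Z))/9 = -9 + (6*Z)/9 = -9 + 2*Z/3)
(5*(-8))*a(-2 - 1*6, (-5 - 1) - 1) = (5*(-8))*(-9 + 2*((-5 - 1) - 1)/3) = -40*(-9 + 2*(-6 - 1)/3) = -40*(-9 + (⅔)*(-7)) = -40*(-9 - 14/3) = -40*(-41/3) = 1640/3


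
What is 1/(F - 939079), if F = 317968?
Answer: -1/621111 ≈ -1.6100e-6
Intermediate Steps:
1/(F - 939079) = 1/(317968 - 939079) = 1/(-621111) = -1/621111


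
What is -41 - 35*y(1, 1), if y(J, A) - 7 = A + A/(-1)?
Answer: -286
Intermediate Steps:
y(J, A) = 7 (y(J, A) = 7 + (A + A/(-1)) = 7 + (A + A*(-1)) = 7 + (A - A) = 7 + 0 = 7)
-41 - 35*y(1, 1) = -41 - 35*7 = -41 - 245 = -286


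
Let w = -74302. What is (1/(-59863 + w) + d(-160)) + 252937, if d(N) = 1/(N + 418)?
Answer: 8755305625997/34614570 ≈ 2.5294e+5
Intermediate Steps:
d(N) = 1/(418 + N)
(1/(-59863 + w) + d(-160)) + 252937 = (1/(-59863 - 74302) + 1/(418 - 160)) + 252937 = (1/(-134165) + 1/258) + 252937 = (-1/134165 + 1/258) + 252937 = 133907/34614570 + 252937 = 8755305625997/34614570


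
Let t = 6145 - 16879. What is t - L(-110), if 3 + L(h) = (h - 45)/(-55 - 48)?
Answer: -1105448/103 ≈ -10733.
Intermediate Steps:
L(h) = -264/103 - h/103 (L(h) = -3 + (h - 45)/(-55 - 48) = -3 + (-45 + h)/(-103) = -3 + (-45 + h)*(-1/103) = -3 + (45/103 - h/103) = -264/103 - h/103)
t = -10734
t - L(-110) = -10734 - (-264/103 - 1/103*(-110)) = -10734 - (-264/103 + 110/103) = -10734 - 1*(-154/103) = -10734 + 154/103 = -1105448/103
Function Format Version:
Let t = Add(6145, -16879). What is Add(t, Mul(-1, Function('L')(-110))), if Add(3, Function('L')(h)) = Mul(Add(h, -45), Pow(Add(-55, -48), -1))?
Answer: Rational(-1105448, 103) ≈ -10733.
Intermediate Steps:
Function('L')(h) = Add(Rational(-264, 103), Mul(Rational(-1, 103), h)) (Function('L')(h) = Add(-3, Mul(Add(h, -45), Pow(Add(-55, -48), -1))) = Add(-3, Mul(Add(-45, h), Pow(-103, -1))) = Add(-3, Mul(Add(-45, h), Rational(-1, 103))) = Add(-3, Add(Rational(45, 103), Mul(Rational(-1, 103), h))) = Add(Rational(-264, 103), Mul(Rational(-1, 103), h)))
t = -10734
Add(t, Mul(-1, Function('L')(-110))) = Add(-10734, Mul(-1, Add(Rational(-264, 103), Mul(Rational(-1, 103), -110)))) = Add(-10734, Mul(-1, Add(Rational(-264, 103), Rational(110, 103)))) = Add(-10734, Mul(-1, Rational(-154, 103))) = Add(-10734, Rational(154, 103)) = Rational(-1105448, 103)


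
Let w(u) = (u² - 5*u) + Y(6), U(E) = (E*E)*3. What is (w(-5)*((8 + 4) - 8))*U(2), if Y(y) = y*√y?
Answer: 2400 + 288*√6 ≈ 3105.5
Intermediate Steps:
Y(y) = y^(3/2)
U(E) = 3*E² (U(E) = E²*3 = 3*E²)
w(u) = u² - 5*u + 6*√6 (w(u) = (u² - 5*u) + 6^(3/2) = (u² - 5*u) + 6*√6 = u² - 5*u + 6*√6)
(w(-5)*((8 + 4) - 8))*U(2) = (((-5)² - 5*(-5) + 6*√6)*((8 + 4) - 8))*(3*2²) = ((25 + 25 + 6*√6)*(12 - 8))*(3*4) = ((50 + 6*√6)*4)*12 = (200 + 24*√6)*12 = 2400 + 288*√6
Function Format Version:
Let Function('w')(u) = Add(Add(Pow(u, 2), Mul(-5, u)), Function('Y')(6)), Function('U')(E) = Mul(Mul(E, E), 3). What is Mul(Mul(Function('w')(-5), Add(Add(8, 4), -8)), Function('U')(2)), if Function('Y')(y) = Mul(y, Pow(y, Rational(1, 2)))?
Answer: Add(2400, Mul(288, Pow(6, Rational(1, 2)))) ≈ 3105.5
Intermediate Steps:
Function('Y')(y) = Pow(y, Rational(3, 2))
Function('U')(E) = Mul(3, Pow(E, 2)) (Function('U')(E) = Mul(Pow(E, 2), 3) = Mul(3, Pow(E, 2)))
Function('w')(u) = Add(Pow(u, 2), Mul(-5, u), Mul(6, Pow(6, Rational(1, 2)))) (Function('w')(u) = Add(Add(Pow(u, 2), Mul(-5, u)), Pow(6, Rational(3, 2))) = Add(Add(Pow(u, 2), Mul(-5, u)), Mul(6, Pow(6, Rational(1, 2)))) = Add(Pow(u, 2), Mul(-5, u), Mul(6, Pow(6, Rational(1, 2)))))
Mul(Mul(Function('w')(-5), Add(Add(8, 4), -8)), Function('U')(2)) = Mul(Mul(Add(Pow(-5, 2), Mul(-5, -5), Mul(6, Pow(6, Rational(1, 2)))), Add(Add(8, 4), -8)), Mul(3, Pow(2, 2))) = Mul(Mul(Add(25, 25, Mul(6, Pow(6, Rational(1, 2)))), Add(12, -8)), Mul(3, 4)) = Mul(Mul(Add(50, Mul(6, Pow(6, Rational(1, 2)))), 4), 12) = Mul(Add(200, Mul(24, Pow(6, Rational(1, 2)))), 12) = Add(2400, Mul(288, Pow(6, Rational(1, 2))))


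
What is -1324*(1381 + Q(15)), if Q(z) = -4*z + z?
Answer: -1768864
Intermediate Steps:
Q(z) = -3*z
-1324*(1381 + Q(15)) = -1324*(1381 - 3*15) = -1324*(1381 - 45) = -1324*1336 = -1768864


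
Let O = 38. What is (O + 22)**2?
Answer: 3600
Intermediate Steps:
(O + 22)**2 = (38 + 22)**2 = 60**2 = 3600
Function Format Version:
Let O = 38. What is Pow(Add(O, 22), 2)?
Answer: 3600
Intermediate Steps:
Pow(Add(O, 22), 2) = Pow(Add(38, 22), 2) = Pow(60, 2) = 3600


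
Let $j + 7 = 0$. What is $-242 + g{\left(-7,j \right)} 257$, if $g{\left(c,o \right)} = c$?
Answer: $-2041$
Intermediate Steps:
$j = -7$ ($j = -7 + 0 = -7$)
$-242 + g{\left(-7,j \right)} 257 = -242 - 1799 = -2041$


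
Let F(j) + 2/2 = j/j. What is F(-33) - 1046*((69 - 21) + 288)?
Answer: -351456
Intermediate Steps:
F(j) = 0 (F(j) = -1 + j/j = -1 + 1 = 0)
F(-33) - 1046*((69 - 21) + 288) = 0 - 1046*((69 - 21) + 288) = 0 - 1046*(48 + 288) = 0 - 1046*336 = 0 - 351456 = -351456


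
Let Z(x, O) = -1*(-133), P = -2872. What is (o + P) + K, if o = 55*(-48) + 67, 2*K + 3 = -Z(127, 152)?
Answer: -5513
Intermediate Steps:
Z(x, O) = 133
K = -68 (K = -3/2 + (-1*133)/2 = -3/2 + (½)*(-133) = -3/2 - 133/2 = -68)
o = -2573 (o = -2640 + 67 = -2573)
(o + P) + K = (-2573 - 2872) - 68 = -5445 - 68 = -5513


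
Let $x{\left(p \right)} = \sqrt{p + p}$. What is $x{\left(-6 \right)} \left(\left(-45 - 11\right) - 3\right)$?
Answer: $- 118 i \sqrt{3} \approx - 204.38 i$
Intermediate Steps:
$x{\left(p \right)} = \sqrt{2} \sqrt{p}$ ($x{\left(p \right)} = \sqrt{2 p} = \sqrt{2} \sqrt{p}$)
$x{\left(-6 \right)} \left(\left(-45 - 11\right) - 3\right) = \sqrt{2} \sqrt{-6} \left(\left(-45 - 11\right) - 3\right) = \sqrt{2} i \sqrt{6} \left(-56 - 3\right) = 2 i \sqrt{3} \left(-59\right) = - 118 i \sqrt{3}$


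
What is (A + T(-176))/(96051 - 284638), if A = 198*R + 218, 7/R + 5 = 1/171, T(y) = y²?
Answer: -269415/1643401 ≈ -0.16394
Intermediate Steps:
R = -171/122 (R = 7/(-5 + 1/171) = 7/(-854/171) = 7*(-171/854) = -171/122 ≈ -1.4016)
A = -3631/61 (A = 198*(-171/122) + 218 = -16929/61 + 218 = -3631/61 ≈ -59.525)
(A + T(-176))/(96051 - 284638) = (-3631/61 + (-176)²)/(96051 - 284638) = (-3631/61 + 30976)/(-188587) = (1885905/61)*(-1/188587) = -269415/1643401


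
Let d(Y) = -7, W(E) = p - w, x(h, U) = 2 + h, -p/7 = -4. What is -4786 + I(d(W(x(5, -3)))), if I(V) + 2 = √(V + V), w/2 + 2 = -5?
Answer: -4788 + I*√14 ≈ -4788.0 + 3.7417*I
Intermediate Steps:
p = 28 (p = -7*(-4) = 28)
w = -14 (w = -4 + 2*(-5) = -4 - 10 = -14)
W(E) = 42 (W(E) = 28 - 1*(-14) = 28 + 14 = 42)
I(V) = -2 + √2*√V (I(V) = -2 + √(V + V) = -2 + √(2*V) = -2 + √2*√V)
-4786 + I(d(W(x(5, -3)))) = -4786 + (-2 + √2*√(-7)) = -4786 + (-2 + √2*(I*√7)) = -4786 + (-2 + I*√14) = -4788 + I*√14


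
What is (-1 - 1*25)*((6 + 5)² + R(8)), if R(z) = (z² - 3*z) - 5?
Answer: -4056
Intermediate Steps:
R(z) = -5 + z² - 3*z
(-1 - 1*25)*((6 + 5)² + R(8)) = (-1 - 1*25)*((6 + 5)² + (-5 + 8² - 3*8)) = (-1 - 25)*(11² + (-5 + 64 - 24)) = -26*(121 + 35) = -26*156 = -4056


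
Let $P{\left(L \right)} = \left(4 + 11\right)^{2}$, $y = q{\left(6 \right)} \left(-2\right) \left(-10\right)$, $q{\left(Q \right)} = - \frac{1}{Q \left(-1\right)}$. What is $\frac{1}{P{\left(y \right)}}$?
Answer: $\frac{1}{225} \approx 0.0044444$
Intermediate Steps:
$q{\left(Q \right)} = \frac{1}{Q}$ ($q{\left(Q \right)} = - \frac{1}{\left(-1\right) Q} = - \frac{-1}{Q} = \frac{1}{Q}$)
$y = \frac{10}{3}$ ($y = \frac{1}{6} \left(-2\right) \left(-10\right) = \left(- \frac{1}{3}\right) \left(-10\right) = \frac{10}{3} \approx 3.3333$)
$P{\left(L \right)} = 225$ ($P{\left(L \right)} = 15^{2} = 225$)
$\frac{1}{P{\left(y \right)}} = \frac{1}{225}$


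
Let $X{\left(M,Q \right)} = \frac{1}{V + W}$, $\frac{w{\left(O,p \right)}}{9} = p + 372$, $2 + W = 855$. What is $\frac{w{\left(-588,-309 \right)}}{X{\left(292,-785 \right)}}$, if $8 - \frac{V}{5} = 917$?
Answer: $-2093364$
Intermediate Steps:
$W = 853$ ($W = -2 + 855 = 853$)
$w{\left(O,p \right)} = 3348 + 9 p$ ($w{\left(O,p \right)} = 9 \left(p + 372\right) = 9 \left(372 + p\right) = 3348 + 9 p$)
$V = -4545$ ($V = 40 - 4585 = -4545$)
$X{\left(M,Q \right)} = - \frac{1}{3692}$ ($X{\left(M,Q \right)} = \frac{1}{-4545 + 853} = \frac{1}{-3692} = - \frac{1}{3692}$)
$\frac{w{\left(-588,-309 \right)}}{X{\left(292,-785 \right)}} = \frac{3348 + 9 \left(-309\right)}{- \frac{1}{3692}} = \left(3348 - 2781\right) \left(-3692\right) = 567 \left(-3692\right) = -2093364$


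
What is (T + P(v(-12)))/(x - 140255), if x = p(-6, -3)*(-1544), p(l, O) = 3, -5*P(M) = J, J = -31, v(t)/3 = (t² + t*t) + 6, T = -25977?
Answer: 129854/724435 ≈ 0.17925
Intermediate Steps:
v(t) = 18 + 6*t² (v(t) = 3*((t² + t*t) + 6) = 3*((t² + t²) + 6) = 3*(2*t² + 6) = 3*(6 + 2*t²) = 18 + 6*t²)
P(M) = 31/5 (P(M) = -⅕*(-31) = 31/5)
x = -4632 (x = 3*(-1544) = -4632)
(T + P(v(-12)))/(x - 140255) = (-25977 + 31/5)/(-4632 - 140255) = -129854/5/(-144887) = -129854/5*(-1/144887) = 129854/724435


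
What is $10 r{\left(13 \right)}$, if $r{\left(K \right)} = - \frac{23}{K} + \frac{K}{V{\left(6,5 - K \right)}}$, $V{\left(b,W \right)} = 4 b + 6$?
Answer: $- \frac{521}{39} \approx -13.359$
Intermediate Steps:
$V{\left(b,W \right)} = 6 + 4 b$
$r{\left(K \right)} = - \frac{23}{K} + \frac{K}{30}$ ($r{\left(K \right)} = - \frac{23}{K} + \frac{K}{6 + 4 \cdot 6} = - \frac{23}{K} + \frac{K}{6 + 24} = - \frac{23}{K} + \frac{K}{30}$)
$10 r{\left(13 \right)} = 10 \left(- \frac{23}{13} + \frac{1}{30} \cdot 13\right) = 10 \left(\left(-23\right) \frac{1}{13} + \frac{13}{30}\right) = 10 \left(- \frac{23}{13} + \frac{13}{30}\right) = 10 \left(- \frac{521}{390}\right) = - \frac{521}{39}$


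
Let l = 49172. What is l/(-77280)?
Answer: -12293/19320 ≈ -0.63628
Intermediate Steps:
l/(-77280) = 49172/(-77280) = 49172*(-1/77280) = -12293/19320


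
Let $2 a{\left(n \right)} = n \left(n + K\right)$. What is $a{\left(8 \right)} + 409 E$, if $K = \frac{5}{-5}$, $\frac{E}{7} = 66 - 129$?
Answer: $-180341$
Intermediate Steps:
$E = -441$ ($E = 7 \left(66 - 129\right) = 7 \left(-63\right) = -441$)
$K = -1$ ($K = 5 \left(- \frac{1}{5}\right) = -1$)
$a{\left(n \right)} = \frac{n \left(-1 + n\right)}{2}$ ($a{\left(n \right)} = \frac{n \left(n - 1\right)}{2} = \frac{n \left(-1 + n\right)}{2}$)
$a{\left(8 \right)} + 409 E = \frac{1}{2} \cdot 8 \left(-1 + 8\right) + 409 \left(-441\right) = \frac{1}{2} \cdot 8 \cdot 7 - 180369 = 28 - 180369 = -180341$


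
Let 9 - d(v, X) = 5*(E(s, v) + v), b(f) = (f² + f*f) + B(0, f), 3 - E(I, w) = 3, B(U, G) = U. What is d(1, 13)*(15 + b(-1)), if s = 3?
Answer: 68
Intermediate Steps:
E(I, w) = 0 (E(I, w) = 3 - 1*3 = 3 - 3 = 0)
b(f) = 2*f² (b(f) = (f² + f*f) + 0 = (f² + f²) + 0 = 2*f² + 0 = 2*f²)
d(v, X) = 9 - 5*v (d(v, X) = 9 - 5*(0 + v) = 9 - 5*v)
d(1, 13)*(15 + b(-1)) = (9 - 5*1)*(15 + 2*(-1)²) = (9 - 5)*(15 + 2*1) = 4*(15 + 2) = 4*17 = 68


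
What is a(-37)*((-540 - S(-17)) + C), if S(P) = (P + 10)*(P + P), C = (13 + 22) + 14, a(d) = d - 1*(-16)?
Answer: 15309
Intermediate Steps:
a(d) = 16 + d (a(d) = d + 16 = 16 + d)
C = 49 (C = 35 + 14 = 49)
S(P) = 2*P*(10 + P) (S(P) = (10 + P)*(2*P) = 2*P*(10 + P))
a(-37)*((-540 - S(-17)) + C) = (16 - 37)*((-540 - 2*(-17)*(10 - 17)) + 49) = -21*((-540 - 2*(-17)*(-7)) + 49) = -21*((-540 - 1*238) + 49) = -21*((-540 - 238) + 49) = -21*(-778 + 49) = -21*(-729) = 15309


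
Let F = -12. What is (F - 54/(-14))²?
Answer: 3249/49 ≈ 66.306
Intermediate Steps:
(F - 54/(-14))² = (-12 - 54/(-14))² = (-12 - 54*(-1/14))² = (-12 + 27/7)² = (-57/7)² = 3249/49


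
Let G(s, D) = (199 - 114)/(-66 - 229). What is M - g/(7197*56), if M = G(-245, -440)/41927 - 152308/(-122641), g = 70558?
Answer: 2248985904931925/2108108790908652 ≈ 1.0668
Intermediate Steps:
G(s, D) = -17/59 (G(s, D) = 85/(-295) = 85*(-1/295) = -17/59)
M = 12991763743/10461247697 (M = -17/59/41927 - 152308/(-122641) = -17/59*1/41927 - 152308*(-1/122641) = -17/2473693 + 5252/4229 = 12991763743/10461247697 ≈ 1.2419)
M - g/(7197*56) = 12991763743/10461247697 - 70558/(7197*56) = 12991763743/10461247697 - 70558/403032 = 12991763743/10461247697 - 1*35279/201516 = 12991763743/10461247697 - 35279/201516 = 2248985904931925/2108108790908652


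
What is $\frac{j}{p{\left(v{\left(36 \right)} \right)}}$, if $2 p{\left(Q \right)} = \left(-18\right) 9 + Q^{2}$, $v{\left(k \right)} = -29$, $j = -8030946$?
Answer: $- \frac{2294556}{97} \approx -23655.0$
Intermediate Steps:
$p{\left(Q \right)} = -81 + \frac{Q^{2}}{2}$ ($p{\left(Q \right)} = \frac{\left(-18\right) 9 + Q^{2}}{2} = \frac{-162 + Q^{2}}{2} = -81 + \frac{Q^{2}}{2}$)
$\frac{j}{p{\left(v{\left(36 \right)} \right)}} = - \frac{8030946}{-81 + \frac{\left(-29\right)^{2}}{2}} = - \frac{8030946}{-81 + \frac{1}{2} \cdot 841} = - \frac{8030946}{-81 + \frac{841}{2}} = - \frac{8030946}{\frac{679}{2}} = \left(-8030946\right) \frac{2}{679} = - \frac{2294556}{97}$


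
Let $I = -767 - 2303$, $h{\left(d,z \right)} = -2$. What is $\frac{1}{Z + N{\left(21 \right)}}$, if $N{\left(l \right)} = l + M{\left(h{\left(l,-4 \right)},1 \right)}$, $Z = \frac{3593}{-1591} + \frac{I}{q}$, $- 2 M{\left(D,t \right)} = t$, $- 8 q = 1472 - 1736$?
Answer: $- \frac{105006}{7853255} \approx -0.013371$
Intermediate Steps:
$q = 33$ ($q = - \frac{1472 - 1736}{8} = \left(- \frac{1}{8}\right) \left(-264\right) = 33$)
$M{\left(D,t \right)} = - \frac{t}{2}$
$I = -3070$
$Z = - \frac{5002939}{52503}$ ($Z = \frac{3593}{-1591} - \frac{3070}{33} = 3593 \left(- \frac{1}{1591}\right) - \frac{3070}{33} = - \frac{3593}{1591} - \frac{3070}{33} = - \frac{5002939}{52503} \approx -95.289$)
$N{\left(l \right)} = - \frac{1}{2} + l$ ($N{\left(l \right)} = l - \frac{1}{2} = - \frac{1}{2} + l$)
$\frac{1}{Z + N{\left(21 \right)}} = \frac{1}{- \frac{5002939}{52503} + \left(- \frac{1}{2} + 21\right)} = \frac{1}{- \frac{5002939}{52503} + \frac{41}{2}} = \frac{1}{- \frac{7853255}{105006}} = - \frac{105006}{7853255}$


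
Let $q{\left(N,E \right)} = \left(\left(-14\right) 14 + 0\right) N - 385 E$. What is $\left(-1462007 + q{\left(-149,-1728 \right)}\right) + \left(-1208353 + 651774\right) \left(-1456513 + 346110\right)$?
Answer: $618026223814$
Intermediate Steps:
$q{\left(N,E \right)} = - 385 E - 196 N$ ($q{\left(N,E \right)} = \left(-196 + 0\right) N - 385 E = - 196 N - 385 E = - 385 E - 196 N$)
$\left(-1462007 + q{\left(-149,-1728 \right)}\right) + \left(-1208353 + 651774\right) \left(-1456513 + 346110\right) = \left(-1462007 - -694484\right) + \left(-1208353 + 651774\right) \left(-1456513 + 346110\right) = \left(-1462007 + \left(665280 + 29204\right)\right) - -618026991337 = \left(-1462007 + 694484\right) + 618026991337 = -767523 + 618026991337 = 618026223814$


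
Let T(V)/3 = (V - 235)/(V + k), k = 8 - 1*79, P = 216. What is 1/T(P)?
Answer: -145/57 ≈ -2.5439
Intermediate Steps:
k = -71 (k = 8 - 79 = -71)
T(V) = 3*(-235 + V)/(-71 + V) (T(V) = 3*((V - 235)/(V - 71)) = 3*((-235 + V)/(-71 + V)) = 3*(-235 + V)/(-71 + V))
1/T(P) = 1/(3*(-235 + 216)/(-71 + 216)) = 1/(3*(-19)/145) = 1/(3*(1/145)*(-19)) = 1/(-57/145) = -145/57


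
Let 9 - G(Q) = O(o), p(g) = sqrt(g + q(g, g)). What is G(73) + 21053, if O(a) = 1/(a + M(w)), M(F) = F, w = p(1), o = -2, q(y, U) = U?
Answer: 21063 + sqrt(2)/2 ≈ 21064.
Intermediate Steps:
p(g) = sqrt(2)*sqrt(g) (p(g) = sqrt(g + g) = sqrt(2*g) = sqrt(2)*sqrt(g))
w = sqrt(2) (w = sqrt(2)*sqrt(1) = sqrt(2)*1 = sqrt(2) ≈ 1.4142)
O(a) = 1/(a + sqrt(2))
G(Q) = 9 - 1/(-2 + sqrt(2))
G(73) + 21053 = (10 + sqrt(2)/2) + 21053 = 21063 + sqrt(2)/2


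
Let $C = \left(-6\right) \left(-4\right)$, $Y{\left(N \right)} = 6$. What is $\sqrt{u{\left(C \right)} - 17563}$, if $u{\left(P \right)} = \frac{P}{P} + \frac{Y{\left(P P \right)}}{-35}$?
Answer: $\frac{2 i \sqrt{5378415}}{35} \approx 132.52 i$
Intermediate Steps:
$C = 24$
$u{\left(P \right)} = \frac{29}{35}$ ($u{\left(P \right)} = \frac{P}{P} + \frac{6}{-35} = 1 + 6 \left(- \frac{1}{35}\right) = 1 - \frac{6}{35} = \frac{29}{35}$)
$\sqrt{u{\left(C \right)} - 17563} = \sqrt{\frac{29}{35} - 17563} = \sqrt{- \frac{614676}{35}} = \frac{2 i \sqrt{5378415}}{35}$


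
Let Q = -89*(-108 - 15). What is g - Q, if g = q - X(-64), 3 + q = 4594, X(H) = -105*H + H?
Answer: -13012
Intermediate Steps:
X(H) = -104*H
q = 4591 (q = -3 + 4594 = 4591)
g = -2065 (g = 4591 - (-104)*(-64) = 4591 - 1*6656 = 4591 - 6656 = -2065)
Q = 10947 (Q = -89*(-123) = 10947)
g - Q = -2065 - 1*10947 = -2065 - 10947 = -13012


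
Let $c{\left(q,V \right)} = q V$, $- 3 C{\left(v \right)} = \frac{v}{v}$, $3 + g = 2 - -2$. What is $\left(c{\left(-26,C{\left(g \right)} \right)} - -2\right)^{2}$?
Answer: $\frac{1024}{9} \approx 113.78$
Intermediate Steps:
$g = 1$ ($g = -3 + \left(2 - -2\right) = -3 + \left(2 + 2\right) = -3 + 4 = 1$)
$C{\left(v \right)} = - \frac{1}{3}$ ($C{\left(v \right)} = - \frac{v \frac{1}{v}}{3} = \left(- \frac{1}{3}\right) 1 = - \frac{1}{3}$)
$c{\left(q,V \right)} = V q$
$\left(c{\left(-26,C{\left(g \right)} \right)} - -2\right)^{2} = \left(\left(- \frac{1}{3}\right) \left(-26\right) - -2\right)^{2} = \left(\frac{26}{3} + 2\right)^{2} = \left(\frac{32}{3}\right)^{2} = \frac{1024}{9}$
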